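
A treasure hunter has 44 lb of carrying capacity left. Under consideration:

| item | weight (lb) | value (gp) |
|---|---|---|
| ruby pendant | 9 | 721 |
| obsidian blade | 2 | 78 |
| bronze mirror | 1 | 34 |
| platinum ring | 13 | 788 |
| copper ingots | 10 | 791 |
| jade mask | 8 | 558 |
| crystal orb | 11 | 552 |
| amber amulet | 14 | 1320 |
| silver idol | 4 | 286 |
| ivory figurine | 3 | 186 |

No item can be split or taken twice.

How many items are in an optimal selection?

Best achievable value is 3576.
For example ruby pendant + copper ingots + jade mask + amber amulet + ivory figurine achieves it, using 44 lb.
All optima have 5 items.

5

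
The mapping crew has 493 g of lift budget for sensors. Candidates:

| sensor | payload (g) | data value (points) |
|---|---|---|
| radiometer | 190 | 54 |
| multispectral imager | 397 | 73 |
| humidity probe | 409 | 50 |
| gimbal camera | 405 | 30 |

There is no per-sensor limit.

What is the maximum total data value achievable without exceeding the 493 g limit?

2×radiometer uses 380 of the 493 g and totals 108.
Nothing else within 493 g beats 108.

108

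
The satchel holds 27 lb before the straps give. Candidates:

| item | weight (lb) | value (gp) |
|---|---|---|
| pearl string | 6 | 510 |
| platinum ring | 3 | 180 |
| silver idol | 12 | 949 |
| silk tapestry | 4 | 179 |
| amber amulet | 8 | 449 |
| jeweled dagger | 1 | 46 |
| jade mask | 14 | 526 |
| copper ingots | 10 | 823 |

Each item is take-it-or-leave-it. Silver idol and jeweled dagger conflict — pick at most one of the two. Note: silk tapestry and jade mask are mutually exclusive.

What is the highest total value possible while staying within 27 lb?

Ranking by ratio (value/lb): pearl string 85.00, copper ingots 82.30, silver idol 79.08.
Best packing: pearl string + platinum ring + amber amulet + copper ingots — 27 lb, 1962 total.
That's the maximum — no feasible swap from here does better than 1962.

1962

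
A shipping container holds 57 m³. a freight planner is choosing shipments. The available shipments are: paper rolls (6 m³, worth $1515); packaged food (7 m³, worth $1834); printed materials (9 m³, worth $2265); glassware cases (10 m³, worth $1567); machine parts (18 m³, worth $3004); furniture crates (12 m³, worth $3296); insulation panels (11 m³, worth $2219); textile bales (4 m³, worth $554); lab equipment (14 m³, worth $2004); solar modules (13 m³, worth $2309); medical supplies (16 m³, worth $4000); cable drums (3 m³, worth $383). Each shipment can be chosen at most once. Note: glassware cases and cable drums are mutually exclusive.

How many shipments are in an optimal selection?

The maximum revenue within 57 m³ is 13847.
For example paper rolls + packaged food + printed materials + furniture crates + textile bales + medical supplies + cable drums achieves it, using 57 m³.
Any selection reaching 13847 contains exactly 7 shipments.

7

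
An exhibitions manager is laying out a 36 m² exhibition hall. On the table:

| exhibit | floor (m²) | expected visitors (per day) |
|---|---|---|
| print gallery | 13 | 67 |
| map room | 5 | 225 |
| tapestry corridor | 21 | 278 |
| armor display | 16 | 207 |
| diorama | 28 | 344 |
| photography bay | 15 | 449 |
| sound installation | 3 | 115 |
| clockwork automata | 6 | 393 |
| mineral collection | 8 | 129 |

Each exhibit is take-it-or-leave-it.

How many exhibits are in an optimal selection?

The maximum expected visitors within 36 m² is 1196.
map room + photography bay + clockwork automata + mineral collection hits 1196 at 34 m².
Every optimal selection uses 4 exhibits.

4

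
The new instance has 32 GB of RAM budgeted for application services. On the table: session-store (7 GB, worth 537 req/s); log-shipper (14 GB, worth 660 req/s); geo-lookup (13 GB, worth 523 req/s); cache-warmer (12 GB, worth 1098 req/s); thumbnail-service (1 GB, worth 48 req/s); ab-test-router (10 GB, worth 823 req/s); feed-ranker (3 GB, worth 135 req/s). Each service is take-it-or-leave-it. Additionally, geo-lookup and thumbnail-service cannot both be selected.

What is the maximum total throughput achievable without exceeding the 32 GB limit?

2593

A density-first pass picks session-store + cache-warmer + thumbnail-service + ab-test-router — 2506 at 30 GB.
Replace thumbnail-service with feed-ranker: the trade gains 87 net, giving 2593 at 32 GB.
The closest alternative, session-store + cache-warmer + thumbnail-service + ab-test-router, reaches only 2506.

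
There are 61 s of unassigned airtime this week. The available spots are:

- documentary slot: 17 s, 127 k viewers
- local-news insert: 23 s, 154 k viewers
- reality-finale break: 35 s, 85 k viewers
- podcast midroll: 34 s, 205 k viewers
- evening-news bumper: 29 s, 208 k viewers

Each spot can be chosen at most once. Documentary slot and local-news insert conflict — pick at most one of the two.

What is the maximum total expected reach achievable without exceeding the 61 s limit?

362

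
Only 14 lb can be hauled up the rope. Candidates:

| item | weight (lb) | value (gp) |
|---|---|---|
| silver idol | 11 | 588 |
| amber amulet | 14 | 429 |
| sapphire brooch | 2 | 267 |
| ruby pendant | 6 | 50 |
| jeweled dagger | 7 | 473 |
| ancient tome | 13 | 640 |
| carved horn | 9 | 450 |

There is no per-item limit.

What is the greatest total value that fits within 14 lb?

1869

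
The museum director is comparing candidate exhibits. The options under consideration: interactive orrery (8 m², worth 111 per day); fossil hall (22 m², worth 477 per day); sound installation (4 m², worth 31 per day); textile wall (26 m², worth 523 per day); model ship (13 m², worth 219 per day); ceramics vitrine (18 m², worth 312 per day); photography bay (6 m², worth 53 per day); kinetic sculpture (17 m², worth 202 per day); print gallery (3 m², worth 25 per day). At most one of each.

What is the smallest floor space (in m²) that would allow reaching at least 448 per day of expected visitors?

Look for the lowest-floor combination reaching 448.
fossil hall reaches 477 using 22 m².
Below 22 m² the best achievable stays under 448.

22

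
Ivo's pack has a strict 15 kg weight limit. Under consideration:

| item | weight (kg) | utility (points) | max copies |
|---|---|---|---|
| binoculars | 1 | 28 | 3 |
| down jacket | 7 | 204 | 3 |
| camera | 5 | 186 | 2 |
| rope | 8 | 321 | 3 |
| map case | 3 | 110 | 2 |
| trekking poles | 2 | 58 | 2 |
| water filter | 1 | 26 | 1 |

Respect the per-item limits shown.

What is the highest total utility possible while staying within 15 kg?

Taking the top-ratio items first gives camera + rope + trekking poles for 565 (15 kg).
Replace camera and trekking poles with binoculars + 2×map case: the trade gains 4 net, giving 569 at 15 kg.
Every other selection either busts 15 kg or exceeds an availability limit or fails to beat 569.

569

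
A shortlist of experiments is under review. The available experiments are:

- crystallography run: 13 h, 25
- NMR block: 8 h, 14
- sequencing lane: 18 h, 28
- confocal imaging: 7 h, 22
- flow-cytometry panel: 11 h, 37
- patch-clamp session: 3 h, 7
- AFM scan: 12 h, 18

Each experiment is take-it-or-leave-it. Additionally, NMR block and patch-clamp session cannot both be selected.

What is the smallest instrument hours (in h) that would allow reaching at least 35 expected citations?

Need the lightest bundle worth ≥ 35.
flow-cytometry panel reaches 37 using 11 h.
No combination under 11 h hits 35.

11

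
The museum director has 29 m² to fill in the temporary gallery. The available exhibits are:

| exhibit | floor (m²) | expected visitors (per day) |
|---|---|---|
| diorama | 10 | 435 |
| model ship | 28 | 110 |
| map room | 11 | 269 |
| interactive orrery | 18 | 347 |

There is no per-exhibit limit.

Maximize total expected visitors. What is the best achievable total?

Taking 2×diorama: 20 m² used, 870 in expected visitors.
Every other selection either busts 29 m² or fails to beat 870.

870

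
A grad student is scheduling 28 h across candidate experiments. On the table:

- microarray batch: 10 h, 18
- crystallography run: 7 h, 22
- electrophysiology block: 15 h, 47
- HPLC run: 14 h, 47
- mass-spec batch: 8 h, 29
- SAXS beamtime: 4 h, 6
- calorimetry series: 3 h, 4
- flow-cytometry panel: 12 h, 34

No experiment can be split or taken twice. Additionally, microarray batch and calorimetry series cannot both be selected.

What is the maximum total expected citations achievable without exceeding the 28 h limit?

85

Density check — mass-spec batch 3.62, HPLC run 3.36, crystallography run 3.14, electrophysiology block 3.13 are the best per h.
A density-first pass picks HPLC run + mass-spec batch + SAXS beamtime — 82 at 26 h.
The 18 h tied up in HPLC run and SAXS beamtime is better spent on crystallography run + flow-cytometry panel — total rises to 85 (27 h).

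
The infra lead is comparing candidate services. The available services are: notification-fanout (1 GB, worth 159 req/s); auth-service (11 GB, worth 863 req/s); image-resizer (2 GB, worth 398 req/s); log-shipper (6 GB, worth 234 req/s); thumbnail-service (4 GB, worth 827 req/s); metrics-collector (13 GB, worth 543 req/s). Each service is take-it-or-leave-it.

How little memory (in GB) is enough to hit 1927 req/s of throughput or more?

17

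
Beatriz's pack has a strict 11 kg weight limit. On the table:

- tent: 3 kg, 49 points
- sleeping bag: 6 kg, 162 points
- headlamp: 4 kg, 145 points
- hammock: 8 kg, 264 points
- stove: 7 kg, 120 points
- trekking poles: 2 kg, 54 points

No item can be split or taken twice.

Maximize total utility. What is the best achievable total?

318

Filling by ratio: sleeping bag + headlamp for 307, with 1 kg left unused.
Replace sleeping bag and headlamp with hammock + trekking poles: the trade gains 11 net, giving 318 at 10 kg.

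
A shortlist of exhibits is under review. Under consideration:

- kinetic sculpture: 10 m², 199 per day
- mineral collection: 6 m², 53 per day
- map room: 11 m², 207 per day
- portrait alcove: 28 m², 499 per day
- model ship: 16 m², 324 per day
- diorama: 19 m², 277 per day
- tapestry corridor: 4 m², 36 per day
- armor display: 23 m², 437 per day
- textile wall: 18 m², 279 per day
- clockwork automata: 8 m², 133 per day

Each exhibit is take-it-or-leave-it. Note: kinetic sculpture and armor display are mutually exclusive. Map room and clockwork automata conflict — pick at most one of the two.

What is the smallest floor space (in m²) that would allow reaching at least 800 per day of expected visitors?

Minimise m² subject to total expected visitors ≥ 800.
Taking portrait alcove + model ship gives 823 (≥ 800) for 44 m².
Below 44 m² the best achievable stays under 800.

44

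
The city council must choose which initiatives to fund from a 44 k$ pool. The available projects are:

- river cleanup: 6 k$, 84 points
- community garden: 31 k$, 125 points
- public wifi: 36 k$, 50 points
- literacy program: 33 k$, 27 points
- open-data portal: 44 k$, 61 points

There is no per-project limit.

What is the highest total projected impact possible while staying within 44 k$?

588

7×river cleanup uses 42 of the 44 k$ and totals 588.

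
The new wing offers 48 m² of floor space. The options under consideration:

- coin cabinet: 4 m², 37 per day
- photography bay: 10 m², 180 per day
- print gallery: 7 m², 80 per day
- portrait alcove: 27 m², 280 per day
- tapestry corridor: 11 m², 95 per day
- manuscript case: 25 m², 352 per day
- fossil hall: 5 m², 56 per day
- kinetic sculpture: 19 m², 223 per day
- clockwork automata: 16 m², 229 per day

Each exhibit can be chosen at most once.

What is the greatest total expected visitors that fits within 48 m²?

668

A density-first pass picks photography bay + kinetic sculpture + clockwork automata — 632 at 45 m².
Using the slack differently, photography bay + print gallery + manuscript case + fossil hall comes to 668 at 47 m².
Runner-up print gallery + manuscript case + clockwork automata tops out at 661.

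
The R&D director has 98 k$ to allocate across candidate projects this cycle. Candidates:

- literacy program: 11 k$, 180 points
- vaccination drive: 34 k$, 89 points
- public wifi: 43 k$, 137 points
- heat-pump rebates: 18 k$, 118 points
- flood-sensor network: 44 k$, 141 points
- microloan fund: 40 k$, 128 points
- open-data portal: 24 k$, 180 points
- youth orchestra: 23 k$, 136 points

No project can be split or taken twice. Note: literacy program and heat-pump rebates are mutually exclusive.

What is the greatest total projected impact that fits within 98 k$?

624

Taking literacy program + microloan fund + open-data portal + youth orchestra: 98 k$ used, 624 in projected impact.
Next best is literacy program + vaccination drive + open-data portal + youth orchestra at 585 (92 k$) — short by 39.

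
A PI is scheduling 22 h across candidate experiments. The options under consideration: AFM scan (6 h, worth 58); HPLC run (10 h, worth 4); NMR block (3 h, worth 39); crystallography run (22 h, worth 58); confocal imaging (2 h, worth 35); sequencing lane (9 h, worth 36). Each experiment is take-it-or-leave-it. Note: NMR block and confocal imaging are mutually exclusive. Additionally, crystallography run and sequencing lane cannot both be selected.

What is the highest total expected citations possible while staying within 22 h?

133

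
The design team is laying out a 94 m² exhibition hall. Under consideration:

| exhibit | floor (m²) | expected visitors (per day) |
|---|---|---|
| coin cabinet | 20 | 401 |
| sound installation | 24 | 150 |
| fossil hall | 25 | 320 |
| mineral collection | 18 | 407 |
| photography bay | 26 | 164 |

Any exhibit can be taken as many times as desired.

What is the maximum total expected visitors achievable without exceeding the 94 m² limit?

2035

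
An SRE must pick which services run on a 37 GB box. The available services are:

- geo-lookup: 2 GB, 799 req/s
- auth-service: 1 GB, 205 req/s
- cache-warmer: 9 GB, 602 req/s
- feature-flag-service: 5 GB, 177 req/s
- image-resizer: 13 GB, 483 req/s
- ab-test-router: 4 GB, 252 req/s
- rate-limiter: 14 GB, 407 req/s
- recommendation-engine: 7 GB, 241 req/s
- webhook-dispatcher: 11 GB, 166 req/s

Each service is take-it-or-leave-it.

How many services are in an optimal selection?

Best achievable throughput is 2582.
One optimal bundle: geo-lookup + auth-service + cache-warmer + image-resizer + ab-test-router + recommendation-engine (36 GB).
Any selection reaching 2582 contains exactly 6 services.

6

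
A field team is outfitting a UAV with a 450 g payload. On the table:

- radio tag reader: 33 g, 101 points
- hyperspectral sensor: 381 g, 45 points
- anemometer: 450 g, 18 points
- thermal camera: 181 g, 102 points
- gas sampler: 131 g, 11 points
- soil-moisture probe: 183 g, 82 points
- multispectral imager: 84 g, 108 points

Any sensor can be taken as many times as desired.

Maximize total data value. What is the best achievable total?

Taking 13×radio tag reader: 429 g used, 1313 in data value.

1313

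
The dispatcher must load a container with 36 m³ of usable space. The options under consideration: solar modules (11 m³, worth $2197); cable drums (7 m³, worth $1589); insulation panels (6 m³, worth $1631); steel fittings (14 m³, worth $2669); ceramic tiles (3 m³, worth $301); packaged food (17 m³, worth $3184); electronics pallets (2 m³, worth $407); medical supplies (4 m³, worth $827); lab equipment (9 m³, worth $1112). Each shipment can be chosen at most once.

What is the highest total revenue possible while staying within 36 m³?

Density check — insulation panels 271.83, cable drums 227.00, medical supplies 206.75 are the best per m³.
A density-first pass picks solar modules + cable drums + insulation panels + ceramic tiles + electronics pallets + medical supplies — 6952 at 33 m³.
Dropping solar modules and ceramic tiles frees 14 m³; slotting in packaged food (17 m³) lifts the total to 7638 at 36 m³.

7638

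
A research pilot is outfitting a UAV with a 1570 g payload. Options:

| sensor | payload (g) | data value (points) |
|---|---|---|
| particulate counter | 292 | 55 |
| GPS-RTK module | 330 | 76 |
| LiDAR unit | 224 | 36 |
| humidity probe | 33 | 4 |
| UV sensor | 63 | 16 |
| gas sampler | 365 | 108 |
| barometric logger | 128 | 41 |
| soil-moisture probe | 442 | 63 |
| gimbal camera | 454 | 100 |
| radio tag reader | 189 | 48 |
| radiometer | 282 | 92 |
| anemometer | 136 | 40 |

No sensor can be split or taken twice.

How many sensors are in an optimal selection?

6

The maximum data value within 1570 g is 429.
For example gas sampler + barometric logger + gimbal camera + radio tag reader + radiometer + anemometer achieves it, using 1554 g.
Any selection reaching 429 contains exactly 6 sensors.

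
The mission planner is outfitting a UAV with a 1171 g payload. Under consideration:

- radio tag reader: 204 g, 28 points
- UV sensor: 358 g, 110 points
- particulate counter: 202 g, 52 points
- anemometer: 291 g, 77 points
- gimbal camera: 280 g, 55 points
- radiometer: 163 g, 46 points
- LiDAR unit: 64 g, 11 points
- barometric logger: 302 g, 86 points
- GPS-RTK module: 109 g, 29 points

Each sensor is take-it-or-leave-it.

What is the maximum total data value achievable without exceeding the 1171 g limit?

By data value per g: UV sensor 0.31, barometric logger 0.28, radiometer 0.28, GPS-RTK module 0.27 lead.
A density-first pass picks UV sensor + particulate counter + radiometer + barometric logger + GPS-RTK module — 323 at 1134 g.
Replace radiometer and GPS-RTK module with anemometer: the trade gains 2 net, giving 325 at 1153 g.
The closest alternative, UV sensor + particulate counter + radiometer + barometric logger + GPS-RTK module, reaches only 323.

325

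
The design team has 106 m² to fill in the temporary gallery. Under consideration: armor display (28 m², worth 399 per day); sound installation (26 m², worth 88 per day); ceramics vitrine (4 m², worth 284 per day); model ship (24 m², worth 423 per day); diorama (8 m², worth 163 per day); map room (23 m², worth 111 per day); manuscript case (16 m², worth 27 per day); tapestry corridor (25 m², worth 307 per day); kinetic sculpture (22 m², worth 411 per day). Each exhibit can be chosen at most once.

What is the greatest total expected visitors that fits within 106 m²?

Filling by ratio: armor display + ceramics vitrine + model ship + diorama + manuscript case + kinetic sculpture for 1707, with 4 m² left unused.
Dropping diorama and manuscript case frees 24 m²; slotting in tapestry corridor (25 m²) lifts the total to 1824 at 103 m².
No other feasible combination exceeds 1824.

1824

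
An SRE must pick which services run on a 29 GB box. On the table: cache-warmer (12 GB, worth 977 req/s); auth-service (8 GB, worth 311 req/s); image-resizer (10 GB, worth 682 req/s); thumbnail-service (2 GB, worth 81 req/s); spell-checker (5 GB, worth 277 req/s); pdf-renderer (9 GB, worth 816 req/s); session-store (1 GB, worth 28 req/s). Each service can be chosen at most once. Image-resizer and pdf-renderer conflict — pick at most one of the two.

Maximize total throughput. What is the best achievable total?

2179

Taking cache-warmer + thumbnail-service + spell-checker + pdf-renderer + session-store: 29 GB used, 2179 in throughput.
The closest alternative, cache-warmer + thumbnail-service + spell-checker + pdf-renderer, reaches only 2151.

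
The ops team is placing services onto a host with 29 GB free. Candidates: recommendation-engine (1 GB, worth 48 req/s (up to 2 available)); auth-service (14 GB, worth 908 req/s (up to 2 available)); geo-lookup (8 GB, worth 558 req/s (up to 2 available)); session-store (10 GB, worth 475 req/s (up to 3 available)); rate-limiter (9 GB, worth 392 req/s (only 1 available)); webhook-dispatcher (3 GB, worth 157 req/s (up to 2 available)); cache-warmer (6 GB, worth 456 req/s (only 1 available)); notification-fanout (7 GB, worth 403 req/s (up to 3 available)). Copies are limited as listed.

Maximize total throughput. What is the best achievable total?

Ranking by ratio (throughput/GB): cache-warmer 76.00, geo-lookup 69.75, auth-service 64.86.
Taking 2×geo-lookup + cache-warmer + notification-fanout: 29 GB used, 1975 in throughput.
No other feasible combination exceeds 1975.

1975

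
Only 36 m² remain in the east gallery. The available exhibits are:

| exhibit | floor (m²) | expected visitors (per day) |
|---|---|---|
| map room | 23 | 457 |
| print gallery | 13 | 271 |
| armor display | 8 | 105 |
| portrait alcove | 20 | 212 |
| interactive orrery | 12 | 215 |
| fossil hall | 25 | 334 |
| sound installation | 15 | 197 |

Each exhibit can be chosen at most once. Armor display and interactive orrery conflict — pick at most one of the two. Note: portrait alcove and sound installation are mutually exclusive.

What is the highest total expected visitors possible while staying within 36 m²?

728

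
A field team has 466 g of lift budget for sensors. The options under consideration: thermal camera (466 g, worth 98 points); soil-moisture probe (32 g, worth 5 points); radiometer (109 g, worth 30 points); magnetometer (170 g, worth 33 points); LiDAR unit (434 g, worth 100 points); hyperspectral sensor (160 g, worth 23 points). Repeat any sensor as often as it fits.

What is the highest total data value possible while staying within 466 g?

120

Density check — radiometer 0.28, LiDAR unit 0.23, thermal camera 0.21 are the best per g.
Taking 4×radiometer: 436 g used, 120 in data value.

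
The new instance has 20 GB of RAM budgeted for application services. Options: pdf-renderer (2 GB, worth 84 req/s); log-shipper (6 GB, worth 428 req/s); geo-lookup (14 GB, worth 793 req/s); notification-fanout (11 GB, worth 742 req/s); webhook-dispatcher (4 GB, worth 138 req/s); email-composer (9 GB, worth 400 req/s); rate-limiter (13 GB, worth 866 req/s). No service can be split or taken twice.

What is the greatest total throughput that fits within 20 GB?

1294

Ranking by ratio (throughput/GB): log-shipper 71.33, notification-fanout 67.45, rate-limiter 66.62.
A density-first pass picks pdf-renderer + log-shipper + notification-fanout — 1254 at 19 GB.
Dropping pdf-renderer and notification-fanout frees 13 GB; slotting in rate-limiter (13 GB) lifts the total to 1294 at 19 GB.
Every other selection either busts 20 GB or fails to beat 1294.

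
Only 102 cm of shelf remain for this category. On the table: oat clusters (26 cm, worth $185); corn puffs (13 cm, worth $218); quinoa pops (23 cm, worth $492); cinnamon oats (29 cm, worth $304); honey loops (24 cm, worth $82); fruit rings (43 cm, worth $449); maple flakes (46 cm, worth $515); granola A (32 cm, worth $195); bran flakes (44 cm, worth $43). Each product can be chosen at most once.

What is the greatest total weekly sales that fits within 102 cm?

By weekly sales per cm: quinoa pops 21.39, corn puffs 16.77, maple flakes 11.20, cinnamon oats 10.48 lead.
A density-first pass picks corn puffs + quinoa pops + maple flakes — 1225 at 82 cm.
Dropping corn puffs frees 13 cm; slotting in cinnamon oats (29 cm) lifts the total to 1311 at 98 cm.
The closest alternative, quinoa pops + cinnamon oats + fruit rings, reaches only 1245.

1311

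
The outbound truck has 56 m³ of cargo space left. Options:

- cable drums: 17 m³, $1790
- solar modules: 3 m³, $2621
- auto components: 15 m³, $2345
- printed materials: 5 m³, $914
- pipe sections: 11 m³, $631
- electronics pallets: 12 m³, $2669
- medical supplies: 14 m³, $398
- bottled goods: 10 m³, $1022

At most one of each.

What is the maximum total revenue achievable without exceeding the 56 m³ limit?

Ranking by ratio (revenue/m³): solar modules 873.67, electronics pallets 222.42, printed materials 182.80.
Best packing: cable drums + solar modules + auto components + printed materials + electronics pallets — 52 m³, 10339 total.

10339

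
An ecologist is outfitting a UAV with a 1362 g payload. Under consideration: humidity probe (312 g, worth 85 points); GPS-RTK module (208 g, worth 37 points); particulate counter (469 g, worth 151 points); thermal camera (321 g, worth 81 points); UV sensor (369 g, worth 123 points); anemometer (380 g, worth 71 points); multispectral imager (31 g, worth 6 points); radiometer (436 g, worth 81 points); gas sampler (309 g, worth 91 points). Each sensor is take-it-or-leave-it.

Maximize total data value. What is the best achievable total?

402

The ratio heuristic lands on particulate counter + UV sensor + multispectral imager + gas sampler (371) but leaves 184 g idle.
Replace multispectral imager with GPS-RTK module: the trade gains 31 net, giving 402 at 1355 g.
No other feasible combination exceeds 402.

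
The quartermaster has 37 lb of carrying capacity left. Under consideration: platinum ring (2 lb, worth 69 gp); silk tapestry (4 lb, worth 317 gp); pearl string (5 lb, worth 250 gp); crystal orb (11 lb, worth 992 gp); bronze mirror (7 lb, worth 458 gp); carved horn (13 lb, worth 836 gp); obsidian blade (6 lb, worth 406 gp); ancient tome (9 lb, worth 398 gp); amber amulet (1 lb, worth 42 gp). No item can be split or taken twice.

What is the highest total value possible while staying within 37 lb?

Taking the top-ratio items first gives platinum ring + silk tapestry + pearl string + crystal orb + bronze mirror + obsidian blade + amber amulet for 2534 (36 lb).
Reworking the packing: crystal orb + bronze mirror + carved horn + obsidian blade uses 37 lb and improves the total to 2692.
That's the maximum — no swap from here does better than 2692.

2692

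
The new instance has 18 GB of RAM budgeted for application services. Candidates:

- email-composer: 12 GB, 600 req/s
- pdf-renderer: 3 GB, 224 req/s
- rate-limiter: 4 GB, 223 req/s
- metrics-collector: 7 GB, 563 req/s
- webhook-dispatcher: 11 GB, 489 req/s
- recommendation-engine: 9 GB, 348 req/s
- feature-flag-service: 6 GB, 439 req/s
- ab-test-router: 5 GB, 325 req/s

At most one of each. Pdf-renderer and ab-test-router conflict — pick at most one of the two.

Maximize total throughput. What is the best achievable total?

Filling by ratio: pdf-renderer + metrics-collector + feature-flag-service for 1226, with 2 GB left unused.
Replace pdf-renderer with ab-test-router: the trade gains 101 net, giving 1327 at 18 GB.
That's the maximum — no feasible swap from here does better than 1327.

1327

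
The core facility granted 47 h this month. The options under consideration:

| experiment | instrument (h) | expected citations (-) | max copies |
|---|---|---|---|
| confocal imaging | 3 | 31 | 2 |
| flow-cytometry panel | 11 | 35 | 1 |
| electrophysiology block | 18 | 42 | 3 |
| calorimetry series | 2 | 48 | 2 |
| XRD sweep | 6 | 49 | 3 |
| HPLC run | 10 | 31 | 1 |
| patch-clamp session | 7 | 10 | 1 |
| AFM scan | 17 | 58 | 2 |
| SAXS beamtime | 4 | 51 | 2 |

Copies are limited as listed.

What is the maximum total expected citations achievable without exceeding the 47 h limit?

Best packing: 2×confocal imaging + flow-cytometry panel + 2×calorimetry series + 3×XRD sweep + 2×SAXS beamtime — 47 h, 442 total.
That's the maximum — no swap from here does better than 442.

442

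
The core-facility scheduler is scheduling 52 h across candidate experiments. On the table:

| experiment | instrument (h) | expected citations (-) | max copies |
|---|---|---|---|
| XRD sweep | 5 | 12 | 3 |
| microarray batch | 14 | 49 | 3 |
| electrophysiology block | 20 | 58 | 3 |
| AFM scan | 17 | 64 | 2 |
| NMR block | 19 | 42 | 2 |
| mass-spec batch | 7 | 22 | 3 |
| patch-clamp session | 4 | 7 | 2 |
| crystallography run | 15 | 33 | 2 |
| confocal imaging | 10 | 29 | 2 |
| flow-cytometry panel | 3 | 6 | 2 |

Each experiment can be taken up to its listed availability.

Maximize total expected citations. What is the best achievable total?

Ranking by ratio (expected citations/h): AFM scan 3.76, microarray batch 3.50, mass-spec batch 3.14, electrophysiology block 2.90.
A density-first pass picks microarray batch + 2×AFM scan + flow-cytometry panel — 183 at 51 h.
Dropping flow-cytometry panel frees 3 h; slotting in patch-clamp session (4 h) lifts the total to 184 at 52 h.

184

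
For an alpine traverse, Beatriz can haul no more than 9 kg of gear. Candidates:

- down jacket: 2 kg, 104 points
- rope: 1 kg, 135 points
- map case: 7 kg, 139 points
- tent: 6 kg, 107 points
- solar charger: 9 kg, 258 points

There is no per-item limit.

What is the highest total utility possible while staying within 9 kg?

By utility per kg: rope 135.00, down jacket 52.00, solar charger 28.67, map case 19.86 lead.
The ratio ordering already packs tightly: 9×rope, 9 kg, 1215.

1215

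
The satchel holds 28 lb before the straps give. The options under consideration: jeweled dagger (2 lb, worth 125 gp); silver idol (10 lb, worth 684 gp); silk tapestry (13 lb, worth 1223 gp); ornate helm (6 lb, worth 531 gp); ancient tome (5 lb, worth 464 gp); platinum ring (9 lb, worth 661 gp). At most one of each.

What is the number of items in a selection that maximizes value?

Optimal total is 2415.
For example silk tapestry + ornate helm + platinum ring achieves it, using 28 lb.
Any selection reaching 2415 contains exactly 3 items.

3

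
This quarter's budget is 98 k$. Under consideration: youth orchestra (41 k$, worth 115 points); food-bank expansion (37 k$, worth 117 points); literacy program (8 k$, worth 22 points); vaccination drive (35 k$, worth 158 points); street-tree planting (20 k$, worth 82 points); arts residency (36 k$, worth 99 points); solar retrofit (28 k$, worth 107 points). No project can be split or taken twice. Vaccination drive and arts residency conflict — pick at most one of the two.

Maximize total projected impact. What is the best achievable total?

By projected impact per k$: vaccination drive 4.51, street-tree planting 4.10, solar retrofit 3.82 lead.
The ratio ordering already packs tightly: literacy program + vaccination drive + street-tree planting + solar retrofit, 91 k$, 369.
The closest alternative, food-bank expansion + vaccination drive + street-tree planting, reaches only 357.

369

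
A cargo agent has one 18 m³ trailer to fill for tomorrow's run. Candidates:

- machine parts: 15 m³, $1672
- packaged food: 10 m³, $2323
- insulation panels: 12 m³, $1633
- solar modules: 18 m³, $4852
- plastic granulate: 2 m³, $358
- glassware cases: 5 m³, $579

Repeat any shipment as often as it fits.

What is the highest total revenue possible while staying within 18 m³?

4852

By revenue per m³: solar modules 269.56, packaged food 232.30, plastic granulate 179.00 lead.
Best packing: solar modules — 18 m³, 4852 total.
Every other selection either busts 18 m³ or fails to beat 4852.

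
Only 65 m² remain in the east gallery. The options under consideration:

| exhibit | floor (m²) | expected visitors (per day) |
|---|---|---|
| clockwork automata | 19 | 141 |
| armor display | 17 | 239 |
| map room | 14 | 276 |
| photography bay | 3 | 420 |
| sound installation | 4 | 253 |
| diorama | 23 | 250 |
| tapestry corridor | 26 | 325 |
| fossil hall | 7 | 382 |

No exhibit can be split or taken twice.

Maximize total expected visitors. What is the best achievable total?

1711

The ratio ordering already packs tightly: clockwork automata + armor display + map room + photography bay + sound installation + fossil hall, 64 m², 1711.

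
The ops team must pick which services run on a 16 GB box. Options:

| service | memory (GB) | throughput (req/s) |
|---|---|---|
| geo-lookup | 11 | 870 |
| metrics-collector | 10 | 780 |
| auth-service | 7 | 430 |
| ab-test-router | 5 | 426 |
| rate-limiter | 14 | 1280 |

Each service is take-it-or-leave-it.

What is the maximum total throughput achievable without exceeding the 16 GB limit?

Taking the top-ratio services first gives rate-limiter for 1280 (14 GB).
The 14 GB tied up in rate-limiter is better spent on geo-lookup + ab-test-router — total rises to 1296 (16 GB).
Runner-up rate-limiter tops out at 1280.

1296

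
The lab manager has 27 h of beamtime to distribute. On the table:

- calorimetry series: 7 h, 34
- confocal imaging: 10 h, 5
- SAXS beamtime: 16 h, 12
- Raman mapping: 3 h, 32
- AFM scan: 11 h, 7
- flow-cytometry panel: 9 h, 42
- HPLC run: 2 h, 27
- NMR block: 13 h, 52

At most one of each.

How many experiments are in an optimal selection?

4

Best achievable expected citations is 153.
Raman mapping + flow-cytometry panel + HPLC run + NMR block hits 153 at 27 h.
Any selection reaching 153 contains exactly 4 experiments.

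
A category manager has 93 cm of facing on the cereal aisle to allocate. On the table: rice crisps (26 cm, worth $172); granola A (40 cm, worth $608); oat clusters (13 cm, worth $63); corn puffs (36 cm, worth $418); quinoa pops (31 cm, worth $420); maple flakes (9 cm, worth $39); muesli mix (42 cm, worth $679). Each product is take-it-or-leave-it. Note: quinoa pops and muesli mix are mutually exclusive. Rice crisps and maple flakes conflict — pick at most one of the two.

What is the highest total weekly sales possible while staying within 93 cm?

Best packing: granola A + maple flakes + muesli mix — 91 cm, 1326 total.

1326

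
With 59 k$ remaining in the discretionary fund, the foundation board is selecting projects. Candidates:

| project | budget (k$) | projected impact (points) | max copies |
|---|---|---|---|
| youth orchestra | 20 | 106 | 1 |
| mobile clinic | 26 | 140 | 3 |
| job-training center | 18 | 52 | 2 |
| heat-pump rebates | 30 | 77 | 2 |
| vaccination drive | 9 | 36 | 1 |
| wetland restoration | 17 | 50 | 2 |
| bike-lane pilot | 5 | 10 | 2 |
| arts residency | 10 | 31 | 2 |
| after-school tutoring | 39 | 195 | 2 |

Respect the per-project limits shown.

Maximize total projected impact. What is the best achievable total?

301

Taking the top-ratio projects first gives 2×mobile clinic + bike-lane pilot for 290 (57 k$).
The 57 k$ tied up in 2×mobile clinic and bike-lane pilot is better spent on youth orchestra + after-school tutoring — total rises to 301 (59 k$).
Every other selection either busts 59 k$ or exceeds an availability limit or fails to beat 301.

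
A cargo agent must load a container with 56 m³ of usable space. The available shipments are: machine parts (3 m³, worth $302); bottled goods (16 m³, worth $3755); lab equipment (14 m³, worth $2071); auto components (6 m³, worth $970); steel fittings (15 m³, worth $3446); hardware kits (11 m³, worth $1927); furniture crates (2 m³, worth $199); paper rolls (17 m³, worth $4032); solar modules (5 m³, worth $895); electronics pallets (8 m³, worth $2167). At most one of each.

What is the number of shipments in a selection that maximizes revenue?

4

The maximum revenue within 56 m³ is 13400.
One optimal bundle: bottled goods + steel fittings + paper rolls + electronics pallets (56 m³).
All optima have 4 shipments.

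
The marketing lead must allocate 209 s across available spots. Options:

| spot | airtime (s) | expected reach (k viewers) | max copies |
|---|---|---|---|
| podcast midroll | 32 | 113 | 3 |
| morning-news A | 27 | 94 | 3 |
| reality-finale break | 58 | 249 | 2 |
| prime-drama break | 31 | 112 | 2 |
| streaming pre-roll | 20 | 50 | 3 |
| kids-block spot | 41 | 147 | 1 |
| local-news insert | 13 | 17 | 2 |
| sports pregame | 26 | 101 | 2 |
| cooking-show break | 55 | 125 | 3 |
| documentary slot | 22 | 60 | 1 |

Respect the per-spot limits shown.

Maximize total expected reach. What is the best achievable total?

Density check — reality-finale break 4.29, sports pregame 3.88, prime-drama break 3.61 are the best per s.
Taking the top-ratio spots first gives 2×reality-finale break + prime-drama break + 2×sports pregame for 812 (199 s).
The 31 s tied up in prime-drama break is better spent on kids-block spot — total rises to 847 (209 s).
That's the maximum — no swap from here does better than 847.

847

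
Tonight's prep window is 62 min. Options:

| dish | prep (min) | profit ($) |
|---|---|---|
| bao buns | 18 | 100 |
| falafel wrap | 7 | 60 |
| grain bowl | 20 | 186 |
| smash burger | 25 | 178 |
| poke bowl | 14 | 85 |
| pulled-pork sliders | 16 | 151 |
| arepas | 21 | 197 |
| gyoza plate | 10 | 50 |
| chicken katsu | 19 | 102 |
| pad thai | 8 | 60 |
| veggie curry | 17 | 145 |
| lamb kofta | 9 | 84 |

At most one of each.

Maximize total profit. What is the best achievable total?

Density check — pulled-pork sliders 9.44, arepas 9.38, lamb kofta 9.33, grain bowl 9.30 are the best per min.
A density-first pass picks falafel wrap + pulled-pork sliders + arepas + pad thai + lamb kofta — 552 at 61 min.
Reworking the packing: grain bowl + pulled-pork sliders + veggie curry + lamb kofta uses 62 min and improves the total to 566.
Every other selection either busts 62 min or fails to beat 566.

566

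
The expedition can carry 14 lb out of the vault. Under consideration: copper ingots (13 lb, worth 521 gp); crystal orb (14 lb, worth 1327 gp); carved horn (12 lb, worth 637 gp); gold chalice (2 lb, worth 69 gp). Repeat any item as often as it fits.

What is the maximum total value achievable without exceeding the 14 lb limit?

1327

Best packing: crystal orb — 14 lb, 1327 total.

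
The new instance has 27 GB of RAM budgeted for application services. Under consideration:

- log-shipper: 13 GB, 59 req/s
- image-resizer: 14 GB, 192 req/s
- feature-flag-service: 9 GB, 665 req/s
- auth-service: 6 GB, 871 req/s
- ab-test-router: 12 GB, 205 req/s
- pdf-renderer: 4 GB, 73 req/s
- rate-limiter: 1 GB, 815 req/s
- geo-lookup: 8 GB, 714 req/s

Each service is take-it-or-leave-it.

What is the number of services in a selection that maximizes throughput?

4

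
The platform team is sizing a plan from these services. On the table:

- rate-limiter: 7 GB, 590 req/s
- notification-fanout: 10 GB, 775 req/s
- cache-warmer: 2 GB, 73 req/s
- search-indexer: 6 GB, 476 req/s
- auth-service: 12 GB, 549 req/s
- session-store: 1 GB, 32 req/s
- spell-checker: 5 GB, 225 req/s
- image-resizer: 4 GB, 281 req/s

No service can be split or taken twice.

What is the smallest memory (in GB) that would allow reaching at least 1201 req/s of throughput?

16

Minimise GB subject to total throughput ≥ 1201.
notification-fanout + search-indexer: 1251 throughput at 16 GB.
Any bundle with less than 16 GB falls short of 1201.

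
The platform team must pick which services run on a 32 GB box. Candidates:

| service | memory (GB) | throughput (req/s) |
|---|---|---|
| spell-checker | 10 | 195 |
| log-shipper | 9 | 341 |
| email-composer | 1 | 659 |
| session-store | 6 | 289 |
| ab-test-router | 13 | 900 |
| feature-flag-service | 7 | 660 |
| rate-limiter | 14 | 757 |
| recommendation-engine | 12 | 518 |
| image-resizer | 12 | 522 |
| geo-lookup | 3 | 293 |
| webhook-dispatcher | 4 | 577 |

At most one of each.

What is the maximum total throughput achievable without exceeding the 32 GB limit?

Ranking by ratio (throughput/GB): email-composer 659.00, webhook-dispatcher 144.25, geo-lookup 97.67, feature-flag-service 94.29.
Email-composer + ab-test-router + feature-flag-service + geo-lookup + webhook-dispatcher uses 28 of the 32 GB and totals 3089.

3089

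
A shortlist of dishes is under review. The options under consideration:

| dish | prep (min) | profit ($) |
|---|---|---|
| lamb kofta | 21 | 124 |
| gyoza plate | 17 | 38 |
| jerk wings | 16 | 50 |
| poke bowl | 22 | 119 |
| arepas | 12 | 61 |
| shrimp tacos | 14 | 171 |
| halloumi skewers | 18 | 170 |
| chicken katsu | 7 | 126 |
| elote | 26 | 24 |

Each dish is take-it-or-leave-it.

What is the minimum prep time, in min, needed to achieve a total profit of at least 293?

21

Need the lightest bundle worth ≥ 293.
shrimp tacos + chicken katsu: 297 profit at 21 min.
Any bundle with less than 21 min falls short of 293.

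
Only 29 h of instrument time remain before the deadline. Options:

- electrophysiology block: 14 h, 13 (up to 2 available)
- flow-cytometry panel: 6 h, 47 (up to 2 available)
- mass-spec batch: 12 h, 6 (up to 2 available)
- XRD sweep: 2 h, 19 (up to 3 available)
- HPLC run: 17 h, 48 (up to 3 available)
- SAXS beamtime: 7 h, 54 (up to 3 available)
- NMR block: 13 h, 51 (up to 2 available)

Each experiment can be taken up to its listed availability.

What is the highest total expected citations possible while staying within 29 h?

228

By expected citations per h: XRD sweep 9.50, flow-cytometry panel 7.83, SAXS beamtime 7.71 lead.
Taking the top-ratio experiments first gives 2×flow-cytometry panel + 3×XRD sweep + SAXS beamtime for 205 (25 h).
Dropping flow-cytometry panel and 2×XRD sweep frees 10 h; slotting in 2×SAXS beamtime (14 h) lifts the total to 228 at 29 h.
Every other selection either busts 29 h or exceeds an availability limit or fails to beat 228.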